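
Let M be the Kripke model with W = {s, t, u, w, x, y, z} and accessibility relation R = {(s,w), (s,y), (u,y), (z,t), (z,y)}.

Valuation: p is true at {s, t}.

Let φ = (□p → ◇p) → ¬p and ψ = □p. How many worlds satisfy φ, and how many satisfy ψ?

6 and 4

For (□p → ◇p) → ¬p:
s: □p → ◇p is T, ¬p is F. ✗
t: □p → ◇p is F, ¬p is F. ✓
u: □p → ◇p is T, ¬p is T. ✓
w: □p → ◇p is F, ¬p is T. ✓
x: □p → ◇p is F, ¬p is T. ✓
y: □p → ◇p is F, ¬p is T. ✓
z: □p → ◇p is T, ¬p is T. ✓
— 6 worlds.
For □p:
s: successors {w, y}; p there: w:F, y:F. ✗
t: no successors, so □p holds vacuously. ✓
u: successors {y}; p there: y:F. ✗
w: no successors, so □p holds vacuously. ✓
x: no successors, so □p holds vacuously. ✓
y: no successors, so □p holds vacuously. ✓
z: successors {t, y}; p there: t:T, y:F. ✗
— 4 worlds.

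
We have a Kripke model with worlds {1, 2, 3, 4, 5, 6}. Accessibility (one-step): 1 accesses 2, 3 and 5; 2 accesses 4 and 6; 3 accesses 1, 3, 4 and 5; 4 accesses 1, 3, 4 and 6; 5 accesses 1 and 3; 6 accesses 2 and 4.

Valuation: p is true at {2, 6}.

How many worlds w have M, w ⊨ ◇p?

4

1: successors {2, 3, 5}; p there: 2:T, 3:F, 5:F. ✓
2: successors {4, 6}; p there: 4:F, 6:T. ✓
3: successors {1, 3, 4, 5}; p there: 1:F, 3:F, 4:F, 5:F. ✗
4: successors {1, 3, 4, 6}; p there: 1:F, 3:F, 4:F, 6:T. ✓
5: successors {1, 3}; p there: 1:F, 3:F. ✗
6: successors {2, 4}; p there: 2:T, 4:F. ✓
Satisfying worlds: {1, 2, 4, 6}.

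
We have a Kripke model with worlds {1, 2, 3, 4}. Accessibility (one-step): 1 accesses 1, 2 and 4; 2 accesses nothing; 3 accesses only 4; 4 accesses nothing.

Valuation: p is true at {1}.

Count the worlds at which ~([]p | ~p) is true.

1

1: []p | ~p is F. ✓
2: []p | ~p is T. ✗
3: []p | ~p is T. ✗
4: []p | ~p is T. ✗
Satisfying worlds: {1}.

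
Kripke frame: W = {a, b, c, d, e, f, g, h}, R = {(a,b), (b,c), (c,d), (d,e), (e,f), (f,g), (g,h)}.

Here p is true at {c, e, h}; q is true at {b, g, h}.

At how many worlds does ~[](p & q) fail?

a: [](p & q) is F. ✓
b: [](p & q) is F. ✓
c: [](p & q) is F. ✓
d: [](p & q) is F. ✓
e: [](p & q) is F. ✓
f: [](p & q) is F. ✓
g: [](p & q) is T. ✗
h: [](p & q) is T. ✗
Satisfying worlds: {a, b, c, d, e, f}.
So ~[](p & q) fails at the other 2 worlds.

2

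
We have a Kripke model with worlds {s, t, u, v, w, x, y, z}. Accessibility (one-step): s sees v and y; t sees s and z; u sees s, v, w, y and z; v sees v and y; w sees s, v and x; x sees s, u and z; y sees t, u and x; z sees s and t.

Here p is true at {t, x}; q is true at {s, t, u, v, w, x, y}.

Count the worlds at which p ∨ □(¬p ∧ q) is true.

s: p is F, □(¬p ∧ q) is T. ✓
t: p is T, □(¬p ∧ q) is F. ✓
u: p is F, □(¬p ∧ q) is F. ✗
v: p is F, □(¬p ∧ q) is T. ✓
w: p is F, □(¬p ∧ q) is F. ✗
x: p is T, □(¬p ∧ q) is F. ✓
y: p is F, □(¬p ∧ q) is F. ✗
z: p is F, □(¬p ∧ q) is F. ✗
Satisfying worlds: {s, t, v, x}.

4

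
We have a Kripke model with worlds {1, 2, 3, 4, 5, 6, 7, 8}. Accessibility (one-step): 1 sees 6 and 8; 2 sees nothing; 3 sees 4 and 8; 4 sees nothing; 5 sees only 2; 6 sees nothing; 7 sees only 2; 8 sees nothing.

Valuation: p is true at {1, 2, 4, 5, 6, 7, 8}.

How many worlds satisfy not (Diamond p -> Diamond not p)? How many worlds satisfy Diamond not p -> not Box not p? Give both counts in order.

4 and 8

For not (Diamond p -> Diamond not p):
1: Diamond p -> Diamond not p is F. ✓
2: Diamond p -> Diamond not p is T. ✗
3: Diamond p -> Diamond not p is F. ✓
4: Diamond p -> Diamond not p is T. ✗
5: Diamond p -> Diamond not p is F. ✓
6: Diamond p -> Diamond not p is T. ✗
7: Diamond p -> Diamond not p is F. ✓
8: Diamond p -> Diamond not p is T. ✗
— 4 worlds.
For Diamond not p -> not Box not p:
1: Diamond not p is F, not Box not p is T. ✓
2: Diamond not p is F, not Box not p is F. ✓
3: Diamond not p is F, not Box not p is T. ✓
4: Diamond not p is F, not Box not p is F. ✓
5: Diamond not p is F, not Box not p is T. ✓
6: Diamond not p is F, not Box not p is F. ✓
7: Diamond not p is F, not Box not p is T. ✓
8: Diamond not p is F, not Box not p is F. ✓
— 8 worlds.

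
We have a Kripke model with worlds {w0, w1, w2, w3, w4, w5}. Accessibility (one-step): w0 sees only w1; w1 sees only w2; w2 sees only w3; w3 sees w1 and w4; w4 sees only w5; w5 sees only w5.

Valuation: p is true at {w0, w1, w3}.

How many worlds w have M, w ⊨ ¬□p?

w0: □p is T. ✗
w1: □p is F. ✓
w2: □p is T. ✗
w3: □p is F. ✓
w4: □p is F. ✓
w5: □p is F. ✓
Satisfying worlds: {w1, w3, w4, w5}.

4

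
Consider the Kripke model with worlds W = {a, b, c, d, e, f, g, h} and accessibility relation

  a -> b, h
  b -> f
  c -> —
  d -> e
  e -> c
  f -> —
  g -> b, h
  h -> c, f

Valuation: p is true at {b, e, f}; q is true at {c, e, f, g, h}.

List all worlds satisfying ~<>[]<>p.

{a, c, d, f, g}

a: <>[]<>p is F. ✓
b: <>[]<>p is T. ✗
c: <>[]<>p is F. ✓
d: <>[]<>p is F. ✓
e: <>[]<>p is T. ✗
f: <>[]<>p is F. ✓
g: <>[]<>p is F. ✓
h: <>[]<>p is T. ✗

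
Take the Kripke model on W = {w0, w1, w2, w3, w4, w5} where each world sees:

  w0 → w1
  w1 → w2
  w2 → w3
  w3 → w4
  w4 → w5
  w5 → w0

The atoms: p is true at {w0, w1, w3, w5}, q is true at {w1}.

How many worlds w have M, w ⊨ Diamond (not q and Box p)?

4

w0: successors {w1}; not q and Box p there: w1:F. ✗
w1: successors {w2}; not q and Box p there: w2:T. ✓
w2: successors {w3}; not q and Box p there: w3:F. ✗
w3: successors {w4}; not q and Box p there: w4:T. ✓
w4: successors {w5}; not q and Box p there: w5:T. ✓
w5: successors {w0}; not q and Box p there: w0:T. ✓
Satisfying worlds: {w1, w3, w4, w5}.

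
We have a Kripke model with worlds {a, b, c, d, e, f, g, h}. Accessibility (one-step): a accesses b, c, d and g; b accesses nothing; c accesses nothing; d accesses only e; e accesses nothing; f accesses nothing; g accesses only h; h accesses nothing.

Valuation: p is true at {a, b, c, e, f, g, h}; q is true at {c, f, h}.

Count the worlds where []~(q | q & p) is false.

2

a: successors {b, c, d, g}; ~(q | q & p) there: b:T, c:F, d:T, g:T. ✗
b: no successors, so []~(q | q & p) holds vacuously. ✓
c: no successors, so []~(q | q & p) holds vacuously. ✓
d: successors {e}; ~(q | q & p) there: e:T. ✓
e: no successors, so []~(q | q & p) holds vacuously. ✓
f: no successors, so []~(q | q & p) holds vacuously. ✓
g: successors {h}; ~(q | q & p) there: h:F. ✗
h: no successors, so []~(q | q & p) holds vacuously. ✓
Satisfying worlds: {b, c, d, e, f, h}.
So []~(q | q & p) fails at the other 2 worlds.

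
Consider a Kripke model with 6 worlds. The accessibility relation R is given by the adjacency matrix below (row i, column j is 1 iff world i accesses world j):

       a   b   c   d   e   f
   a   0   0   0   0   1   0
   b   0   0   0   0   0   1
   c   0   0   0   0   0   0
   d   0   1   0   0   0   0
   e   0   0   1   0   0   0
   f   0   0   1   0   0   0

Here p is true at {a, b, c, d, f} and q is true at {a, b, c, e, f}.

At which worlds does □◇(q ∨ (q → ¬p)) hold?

{a, b, c, d}

a: successors {e}; ◇(q ∨ (q → ¬p)) there: e:T. ✓
b: successors {f}; ◇(q ∨ (q → ¬p)) there: f:T. ✓
c: no successors, so □◇(q ∨ (q → ¬p)) holds vacuously. ✓
d: successors {b}; ◇(q ∨ (q → ¬p)) there: b:T. ✓
e: successors {c}; ◇(q ∨ (q → ¬p)) there: c:F. ✗
f: successors {c}; ◇(q ∨ (q → ¬p)) there: c:F. ✗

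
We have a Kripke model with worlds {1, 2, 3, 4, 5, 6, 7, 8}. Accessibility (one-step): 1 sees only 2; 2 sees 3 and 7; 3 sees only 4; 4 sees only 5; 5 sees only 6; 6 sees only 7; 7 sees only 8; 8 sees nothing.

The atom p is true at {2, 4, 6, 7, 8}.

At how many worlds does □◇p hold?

6

1: successors {2}; ◇p there: 2:T. ✓
2: successors {3, 7}; ◇p there: 3:T, 7:T. ✓
3: successors {4}; ◇p there: 4:F. ✗
4: successors {5}; ◇p there: 5:T. ✓
5: successors {6}; ◇p there: 6:T. ✓
6: successors {7}; ◇p there: 7:T. ✓
7: successors {8}; ◇p there: 8:F. ✗
8: no successors, so □◇p holds vacuously. ✓
Satisfying worlds: {1, 2, 4, 5, 6, 8}.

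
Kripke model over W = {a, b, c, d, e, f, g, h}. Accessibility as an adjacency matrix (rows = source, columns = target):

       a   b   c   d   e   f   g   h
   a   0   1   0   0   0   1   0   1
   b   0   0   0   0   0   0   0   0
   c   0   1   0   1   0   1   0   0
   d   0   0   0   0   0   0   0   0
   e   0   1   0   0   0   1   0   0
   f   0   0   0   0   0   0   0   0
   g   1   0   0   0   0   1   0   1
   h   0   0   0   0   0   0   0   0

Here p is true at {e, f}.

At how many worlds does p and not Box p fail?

7

a: p is F, not Box p is T. ✗
b: p is F, not Box p is F. ✗
c: p is F, not Box p is T. ✗
d: p is F, not Box p is F. ✗
e: p is T, not Box p is T. ✓
f: p is T, not Box p is F. ✗
g: p is F, not Box p is T. ✗
h: p is F, not Box p is F. ✗
Satisfying worlds: {e}.
So p and not Box p fails at the other 7 worlds.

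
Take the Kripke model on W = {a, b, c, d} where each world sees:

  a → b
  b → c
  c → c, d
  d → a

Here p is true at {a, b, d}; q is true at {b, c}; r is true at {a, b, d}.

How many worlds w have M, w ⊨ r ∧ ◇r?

a: r is T, ◇r is T. ✓
b: r is T, ◇r is F. ✗
c: r is F, ◇r is T. ✗
d: r is T, ◇r is T. ✓
Satisfying worlds: {a, d}.

2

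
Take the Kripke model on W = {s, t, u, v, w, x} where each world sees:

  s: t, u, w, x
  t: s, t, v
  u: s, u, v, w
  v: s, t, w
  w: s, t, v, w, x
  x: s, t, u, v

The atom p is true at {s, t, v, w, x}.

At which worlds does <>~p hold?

s: successors {t, u, w, x}; ~p there: t:F, u:T, w:F, x:F. ✓
t: successors {s, t, v}; ~p there: s:F, t:F, v:F. ✗
u: successors {s, u, v, w}; ~p there: s:F, u:T, v:F, w:F. ✓
v: successors {s, t, w}; ~p there: s:F, t:F, w:F. ✗
w: successors {s, t, v, w, x}; ~p there: s:F, t:F, v:F, w:F, x:F. ✗
x: successors {s, t, u, v}; ~p there: s:F, t:F, u:T, v:F. ✓

{s, u, x}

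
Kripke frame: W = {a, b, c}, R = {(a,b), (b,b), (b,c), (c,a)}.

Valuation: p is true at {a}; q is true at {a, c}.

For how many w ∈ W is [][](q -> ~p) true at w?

2

a: successors {b}; [](q -> ~p) there: b:T. ✓
b: successors {b, c}; [](q -> ~p) there: b:T, c:F. ✗
c: successors {a}; [](q -> ~p) there: a:T. ✓
Satisfying worlds: {a, c}.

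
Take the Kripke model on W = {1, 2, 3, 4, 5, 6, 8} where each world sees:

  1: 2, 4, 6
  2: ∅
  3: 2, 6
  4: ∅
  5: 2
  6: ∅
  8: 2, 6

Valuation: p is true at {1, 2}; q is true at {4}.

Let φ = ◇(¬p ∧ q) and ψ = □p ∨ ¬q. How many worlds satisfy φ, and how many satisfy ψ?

1 and 7

For ◇(¬p ∧ q):
1: successors {2, 4, 6}; ¬p ∧ q there: 2:F, 4:T, 6:F. ✓
2: no successors, so ◇(¬p ∧ q) fails. ✗
3: successors {2, 6}; ¬p ∧ q there: 2:F, 6:F. ✗
4: no successors, so ◇(¬p ∧ q) fails. ✗
5: successors {2}; ¬p ∧ q there: 2:F. ✗
6: no successors, so ◇(¬p ∧ q) fails. ✗
8: successors {2, 6}; ¬p ∧ q there: 2:F, 6:F. ✗
— 1 world.
For □p ∨ ¬q:
1: □p is F, ¬q is T. ✓
2: □p is T, ¬q is T. ✓
3: □p is F, ¬q is T. ✓
4: □p is T, ¬q is F. ✓
5: □p is T, ¬q is T. ✓
6: □p is T, ¬q is T. ✓
8: □p is F, ¬q is T. ✓
— 7 worlds.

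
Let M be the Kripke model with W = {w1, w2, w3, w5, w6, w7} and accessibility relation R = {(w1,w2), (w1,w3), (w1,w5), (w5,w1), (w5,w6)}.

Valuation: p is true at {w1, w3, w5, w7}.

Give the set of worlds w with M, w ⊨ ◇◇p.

w1: successors {w2, w3, w5}; ◇p there: w2:F, w3:F, w5:T. ✓
w2: no successors, so ◇◇p fails. ✗
w3: no successors, so ◇◇p fails. ✗
w5: successors {w1, w6}; ◇p there: w1:T, w6:F. ✓
w6: no successors, so ◇◇p fails. ✗
w7: no successors, so ◇◇p fails. ✗

{w1, w5}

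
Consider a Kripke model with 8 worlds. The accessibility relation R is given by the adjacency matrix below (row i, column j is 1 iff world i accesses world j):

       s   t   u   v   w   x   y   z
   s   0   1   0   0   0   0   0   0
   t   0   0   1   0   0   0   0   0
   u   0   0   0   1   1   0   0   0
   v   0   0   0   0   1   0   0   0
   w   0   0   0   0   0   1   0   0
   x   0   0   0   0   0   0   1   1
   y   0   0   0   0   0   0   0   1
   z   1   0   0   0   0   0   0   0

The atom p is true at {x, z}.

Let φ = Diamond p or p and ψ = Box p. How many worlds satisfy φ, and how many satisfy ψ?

4 and 2

For Diamond p or p:
s: Diamond p is F, p is F. ✗
t: Diamond p is F, p is F. ✗
u: Diamond p is F, p is F. ✗
v: Diamond p is F, p is F. ✗
w: Diamond p is T, p is F. ✓
x: Diamond p is T, p is T. ✓
y: Diamond p is T, p is F. ✓
z: Diamond p is F, p is T. ✓
— 4 worlds.
For Box p:
s: successors {t}; p there: t:F. ✗
t: successors {u}; p there: u:F. ✗
u: successors {v, w}; p there: v:F, w:F. ✗
v: successors {w}; p there: w:F. ✗
w: successors {x}; p there: x:T. ✓
x: successors {y, z}; p there: y:F, z:T. ✗
y: successors {z}; p there: z:T. ✓
z: successors {s}; p there: s:F. ✗
— 2 worlds.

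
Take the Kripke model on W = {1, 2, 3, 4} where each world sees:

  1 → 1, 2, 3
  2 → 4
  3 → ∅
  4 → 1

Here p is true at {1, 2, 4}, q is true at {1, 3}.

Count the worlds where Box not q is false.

1: successors {1, 2, 3}; not q there: 1:F, 2:T, 3:F. ✗
2: successors {4}; not q there: 4:T. ✓
3: no successors, so Box not q holds vacuously. ✓
4: successors {1}; not q there: 1:F. ✗
Satisfying worlds: {2, 3}.
So Box not q fails at the other 2 worlds.

2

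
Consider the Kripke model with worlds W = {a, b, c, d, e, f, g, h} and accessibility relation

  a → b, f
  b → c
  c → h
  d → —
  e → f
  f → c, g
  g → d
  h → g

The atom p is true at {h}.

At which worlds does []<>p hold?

{b, d}

a: successors {b, f}; <>p there: b:F, f:F. ✗
b: successors {c}; <>p there: c:T. ✓
c: successors {h}; <>p there: h:F. ✗
d: no successors, so []<>p holds vacuously. ✓
e: successors {f}; <>p there: f:F. ✗
f: successors {c, g}; <>p there: c:T, g:F. ✗
g: successors {d}; <>p there: d:F. ✗
h: successors {g}; <>p there: g:F. ✗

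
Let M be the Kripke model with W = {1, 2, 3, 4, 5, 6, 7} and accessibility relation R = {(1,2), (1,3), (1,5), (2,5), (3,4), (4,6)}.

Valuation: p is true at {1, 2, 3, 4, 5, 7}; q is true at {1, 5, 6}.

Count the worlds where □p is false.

1: successors {2, 3, 5}; p there: 2:T, 3:T, 5:T. ✓
2: successors {5}; p there: 5:T. ✓
3: successors {4}; p there: 4:T. ✓
4: successors {6}; p there: 6:F. ✗
5: no successors, so □p holds vacuously. ✓
6: no successors, so □p holds vacuously. ✓
7: no successors, so □p holds vacuously. ✓
Satisfying worlds: {1, 2, 3, 5, 6, 7}.
So □p fails at the other 1 world.

1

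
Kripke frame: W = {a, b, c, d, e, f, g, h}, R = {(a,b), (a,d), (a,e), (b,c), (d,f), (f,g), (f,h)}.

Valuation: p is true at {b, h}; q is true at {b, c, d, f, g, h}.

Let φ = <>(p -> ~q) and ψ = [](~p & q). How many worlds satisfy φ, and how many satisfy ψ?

For <>(p -> ~q):
a: successors {b, d, e}; p -> ~q there: b:F, d:T, e:T. ✓
b: successors {c}; p -> ~q there: c:T. ✓
c: no successors, so <>(p -> ~q) fails. ✗
d: successors {f}; p -> ~q there: f:T. ✓
e: no successors, so <>(p -> ~q) fails. ✗
f: successors {g, h}; p -> ~q there: g:T, h:F. ✓
g: no successors, so <>(p -> ~q) fails. ✗
h: no successors, so <>(p -> ~q) fails. ✗
— 4 worlds.
For [](~p & q):
a: successors {b, d, e}; ~p & q there: b:F, d:T, e:F. ✗
b: successors {c}; ~p & q there: c:T. ✓
c: no successors, so [](~p & q) holds vacuously. ✓
d: successors {f}; ~p & q there: f:T. ✓
e: no successors, so [](~p & q) holds vacuously. ✓
f: successors {g, h}; ~p & q there: g:T, h:F. ✗
g: no successors, so [](~p & q) holds vacuously. ✓
h: no successors, so [](~p & q) holds vacuously. ✓
— 6 worlds.

4 and 6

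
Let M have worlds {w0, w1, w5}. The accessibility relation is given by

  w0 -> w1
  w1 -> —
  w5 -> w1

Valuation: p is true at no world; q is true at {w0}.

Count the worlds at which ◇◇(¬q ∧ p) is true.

w0: successors {w1}; ◇(¬q ∧ p) there: w1:F. ✗
w1: no successors, so ◇◇(¬q ∧ p) fails. ✗
w5: successors {w1}; ◇(¬q ∧ p) there: w1:F. ✗
Satisfying worlds: ∅.

0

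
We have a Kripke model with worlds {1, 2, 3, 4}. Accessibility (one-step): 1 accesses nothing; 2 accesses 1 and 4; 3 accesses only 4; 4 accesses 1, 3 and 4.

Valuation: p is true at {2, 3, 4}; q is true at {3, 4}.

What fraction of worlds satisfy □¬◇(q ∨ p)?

1/4

1: no successors, so □¬◇(q ∨ p) holds vacuously. ✓
2: successors {1, 4}; ¬◇(q ∨ p) there: 1:T, 4:F. ✗
3: successors {4}; ¬◇(q ∨ p) there: 4:F. ✗
4: successors {1, 3, 4}; ¬◇(q ∨ p) there: 1:T, 3:F, 4:F. ✗
That's 1 of 4 worlds, so 1/4.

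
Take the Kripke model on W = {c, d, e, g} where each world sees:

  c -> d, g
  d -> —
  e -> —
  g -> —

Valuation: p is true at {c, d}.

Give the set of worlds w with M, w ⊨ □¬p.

{d, e, g}

c: successors {d, g}; ¬p there: d:F, g:T. ✗
d: no successors, so □¬p holds vacuously. ✓
e: no successors, so □¬p holds vacuously. ✓
g: no successors, so □¬p holds vacuously. ✓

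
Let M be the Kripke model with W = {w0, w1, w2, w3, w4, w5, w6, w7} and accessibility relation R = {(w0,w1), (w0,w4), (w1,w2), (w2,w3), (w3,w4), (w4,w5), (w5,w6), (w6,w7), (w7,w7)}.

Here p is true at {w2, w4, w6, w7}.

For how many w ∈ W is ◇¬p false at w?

5

w0: successors {w1, w4}; ¬p there: w1:T, w4:F. ✓
w1: successors {w2}; ¬p there: w2:F. ✗
w2: successors {w3}; ¬p there: w3:T. ✓
w3: successors {w4}; ¬p there: w4:F. ✗
w4: successors {w5}; ¬p there: w5:T. ✓
w5: successors {w6}; ¬p there: w6:F. ✗
w6: successors {w7}; ¬p there: w7:F. ✗
w7: successors {w7}; ¬p there: w7:F. ✗
Satisfying worlds: {w0, w2, w4}.
So ◇¬p fails at the other 5 worlds.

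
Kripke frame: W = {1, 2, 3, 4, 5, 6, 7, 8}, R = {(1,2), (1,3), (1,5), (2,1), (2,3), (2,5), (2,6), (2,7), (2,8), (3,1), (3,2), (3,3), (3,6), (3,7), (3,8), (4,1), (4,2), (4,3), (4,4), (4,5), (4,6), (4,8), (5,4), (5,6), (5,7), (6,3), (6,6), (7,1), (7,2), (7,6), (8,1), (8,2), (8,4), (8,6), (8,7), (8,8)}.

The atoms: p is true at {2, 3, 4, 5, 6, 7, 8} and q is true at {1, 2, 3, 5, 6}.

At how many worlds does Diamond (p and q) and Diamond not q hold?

1: Diamond (p and q) is T, Diamond not q is F. ✗
2: Diamond (p and q) is T, Diamond not q is T. ✓
3: Diamond (p and q) is T, Diamond not q is T. ✓
4: Diamond (p and q) is T, Diamond not q is T. ✓
5: Diamond (p and q) is T, Diamond not q is T. ✓
6: Diamond (p and q) is T, Diamond not q is F. ✗
7: Diamond (p and q) is T, Diamond not q is F. ✗
8: Diamond (p and q) is T, Diamond not q is T. ✓
Satisfying worlds: {2, 3, 4, 5, 8}.

5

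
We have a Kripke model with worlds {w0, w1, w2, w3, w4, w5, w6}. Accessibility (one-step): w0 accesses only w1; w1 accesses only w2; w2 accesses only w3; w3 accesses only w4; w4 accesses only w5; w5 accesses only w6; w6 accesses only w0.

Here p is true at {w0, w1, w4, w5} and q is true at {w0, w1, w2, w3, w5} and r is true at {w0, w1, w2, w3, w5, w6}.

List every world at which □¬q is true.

w0: successors {w1}; ¬q there: w1:F. ✗
w1: successors {w2}; ¬q there: w2:F. ✗
w2: successors {w3}; ¬q there: w3:F. ✗
w3: successors {w4}; ¬q there: w4:T. ✓
w4: successors {w5}; ¬q there: w5:F. ✗
w5: successors {w6}; ¬q there: w6:T. ✓
w6: successors {w0}; ¬q there: w0:F. ✗

{w3, w5}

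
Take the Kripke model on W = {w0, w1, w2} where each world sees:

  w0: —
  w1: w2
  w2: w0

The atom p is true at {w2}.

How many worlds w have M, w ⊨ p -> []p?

2

w0: p is F, []p is T. ✓
w1: p is F, []p is T. ✓
w2: p is T, []p is F. ✗
Satisfying worlds: {w0, w1}.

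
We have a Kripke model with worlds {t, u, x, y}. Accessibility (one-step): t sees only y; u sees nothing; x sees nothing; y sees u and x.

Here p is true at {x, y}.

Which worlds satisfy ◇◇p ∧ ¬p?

t: ◇◇p is T, ¬p is T. ✓
u: ◇◇p is F, ¬p is T. ✗
x: ◇◇p is F, ¬p is F. ✗
y: ◇◇p is F, ¬p is F. ✗

{t}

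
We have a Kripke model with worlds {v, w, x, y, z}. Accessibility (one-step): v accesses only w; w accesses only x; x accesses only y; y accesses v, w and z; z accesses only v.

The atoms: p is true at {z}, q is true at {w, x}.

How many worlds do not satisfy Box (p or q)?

v: successors {w}; p or q there: w:T. ✓
w: successors {x}; p or q there: x:T. ✓
x: successors {y}; p or q there: y:F. ✗
y: successors {v, w, z}; p or q there: v:F, w:T, z:T. ✗
z: successors {v}; p or q there: v:F. ✗
Satisfying worlds: {v, w}.
So Box (p or q) fails at the other 3 worlds.

3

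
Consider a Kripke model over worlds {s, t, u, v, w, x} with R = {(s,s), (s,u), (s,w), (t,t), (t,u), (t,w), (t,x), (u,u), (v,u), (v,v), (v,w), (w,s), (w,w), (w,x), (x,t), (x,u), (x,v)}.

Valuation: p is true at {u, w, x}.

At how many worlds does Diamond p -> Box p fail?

5

s: Diamond p is T, Box p is F. ✗
t: Diamond p is T, Box p is F. ✗
u: Diamond p is T, Box p is T. ✓
v: Diamond p is T, Box p is F. ✗
w: Diamond p is T, Box p is F. ✗
x: Diamond p is T, Box p is F. ✗
Satisfying worlds: {u}.
So Diamond p -> Box p fails at the other 5 worlds.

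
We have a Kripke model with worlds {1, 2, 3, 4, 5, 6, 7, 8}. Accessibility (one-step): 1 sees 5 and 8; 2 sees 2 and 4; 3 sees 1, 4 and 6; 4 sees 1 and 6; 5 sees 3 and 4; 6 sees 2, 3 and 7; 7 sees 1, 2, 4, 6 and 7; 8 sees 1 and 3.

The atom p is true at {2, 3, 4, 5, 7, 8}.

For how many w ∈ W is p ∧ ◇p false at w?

1: p is F, ◇p is T. ✗
2: p is T, ◇p is T. ✓
3: p is T, ◇p is T. ✓
4: p is T, ◇p is F. ✗
5: p is T, ◇p is T. ✓
6: p is F, ◇p is T. ✗
7: p is T, ◇p is T. ✓
8: p is T, ◇p is T. ✓
Satisfying worlds: {2, 3, 5, 7, 8}.
So p ∧ ◇p fails at the other 3 worlds.

3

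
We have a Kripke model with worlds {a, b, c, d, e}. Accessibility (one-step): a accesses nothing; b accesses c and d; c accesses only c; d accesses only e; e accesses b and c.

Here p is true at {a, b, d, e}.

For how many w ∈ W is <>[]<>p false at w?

4

a: no successors, so <>[]<>p fails. ✗
b: successors {c, d}; []<>p there: c:F, d:T. ✓
c: successors {c}; []<>p there: c:F. ✗
d: successors {e}; []<>p there: e:F. ✗
e: successors {b, c}; []<>p there: b:F, c:F. ✗
Satisfying worlds: {b}.
So <>[]<>p fails at the other 4 worlds.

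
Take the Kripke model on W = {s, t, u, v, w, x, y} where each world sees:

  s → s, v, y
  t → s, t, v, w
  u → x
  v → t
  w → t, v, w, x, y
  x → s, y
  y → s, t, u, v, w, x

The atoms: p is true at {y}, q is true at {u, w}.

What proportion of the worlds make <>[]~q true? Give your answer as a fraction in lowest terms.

s: successors {s, v, y}; []~q there: s:T, v:T, y:F. ✓
t: successors {s, t, v, w}; []~q there: s:T, t:F, v:T, w:F. ✓
u: successors {x}; []~q there: x:T. ✓
v: successors {t}; []~q there: t:F. ✗
w: successors {t, v, w, x, y}; []~q there: t:F, v:T, w:F, x:T, y:F. ✓
x: successors {s, y}; []~q there: s:T, y:F. ✓
y: successors {s, t, u, v, w, x}; []~q there: s:T, t:F, u:T, v:T, w:F, x:T. ✓
That's 6 of 7 worlds, so 6/7.

6/7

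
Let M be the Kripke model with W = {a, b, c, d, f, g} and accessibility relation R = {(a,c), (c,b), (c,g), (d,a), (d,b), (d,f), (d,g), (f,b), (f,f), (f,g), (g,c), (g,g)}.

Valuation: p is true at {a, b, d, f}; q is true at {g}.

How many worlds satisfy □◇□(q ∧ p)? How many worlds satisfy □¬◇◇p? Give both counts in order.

For □◇□(q ∧ p):
a: successors {c}; ◇□(q ∧ p) there: c:T. ✓
b: no successors, so □◇□(q ∧ p) holds vacuously. ✓
c: successors {b, g}; ◇□(q ∧ p) there: b:F, g:F. ✗
d: successors {a, b, f, g}; ◇□(q ∧ p) there: a:F, b:F, f:T, g:F. ✗
f: successors {b, f, g}; ◇□(q ∧ p) there: b:F, f:T, g:F. ✗
g: successors {c, g}; ◇□(q ∧ p) there: c:T, g:F. ✗
— 2 worlds.
For □¬◇◇p:
a: successors {c}; ¬◇◇p there: c:T. ✓
b: no successors, so □¬◇◇p holds vacuously. ✓
c: successors {b, g}; ¬◇◇p there: b:T, g:F. ✗
d: successors {a, b, f, g}; ¬◇◇p there: a:F, b:T, f:F, g:F. ✗
f: successors {b, f, g}; ¬◇◇p there: b:T, f:F, g:F. ✗
g: successors {c, g}; ¬◇◇p there: c:T, g:F. ✗
— 2 worlds.

2 and 2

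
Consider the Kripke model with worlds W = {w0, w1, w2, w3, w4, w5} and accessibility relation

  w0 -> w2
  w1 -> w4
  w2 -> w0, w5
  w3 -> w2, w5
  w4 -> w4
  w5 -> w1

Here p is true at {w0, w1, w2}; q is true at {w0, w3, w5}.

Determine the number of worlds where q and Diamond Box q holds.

2

w0: q is T, Diamond Box q is T. ✓
w1: q is F, Diamond Box q is F. ✗
w2: q is F, Diamond Box q is F. ✗
w3: q is T, Diamond Box q is T. ✓
w4: q is F, Diamond Box q is F. ✗
w5: q is T, Diamond Box q is F. ✗
Satisfying worlds: {w0, w3}.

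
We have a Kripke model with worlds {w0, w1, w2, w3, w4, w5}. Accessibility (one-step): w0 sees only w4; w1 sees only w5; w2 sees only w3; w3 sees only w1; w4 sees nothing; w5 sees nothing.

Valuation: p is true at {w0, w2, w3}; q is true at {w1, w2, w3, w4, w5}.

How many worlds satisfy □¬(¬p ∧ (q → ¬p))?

w0: successors {w4}; ¬(¬p ∧ (q → ¬p)) there: w4:F. ✗
w1: successors {w5}; ¬(¬p ∧ (q → ¬p)) there: w5:F. ✗
w2: successors {w3}; ¬(¬p ∧ (q → ¬p)) there: w3:T. ✓
w3: successors {w1}; ¬(¬p ∧ (q → ¬p)) there: w1:F. ✗
w4: no successors, so □¬(¬p ∧ (q → ¬p)) holds vacuously. ✓
w5: no successors, so □¬(¬p ∧ (q → ¬p)) holds vacuously. ✓
Satisfying worlds: {w2, w4, w5}.

3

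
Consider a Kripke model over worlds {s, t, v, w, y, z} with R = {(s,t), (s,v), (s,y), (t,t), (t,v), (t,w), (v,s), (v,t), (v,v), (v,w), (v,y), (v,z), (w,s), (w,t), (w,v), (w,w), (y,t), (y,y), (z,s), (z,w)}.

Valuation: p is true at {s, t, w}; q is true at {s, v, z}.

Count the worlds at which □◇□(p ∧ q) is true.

s: successors {t, v, y}; ◇□(p ∧ q) there: t:F, v:F, y:F. ✗
t: successors {t, v, w}; ◇□(p ∧ q) there: t:F, v:F, w:F. ✗
v: successors {s, t, v, w, y, z}; ◇□(p ∧ q) there: s:F, t:F, v:F, w:F, y:F, z:F. ✗
w: successors {s, t, v, w}; ◇□(p ∧ q) there: s:F, t:F, v:F, w:F. ✗
y: successors {t, y}; ◇□(p ∧ q) there: t:F, y:F. ✗
z: successors {s, w}; ◇□(p ∧ q) there: s:F, w:F. ✗
Satisfying worlds: ∅.

0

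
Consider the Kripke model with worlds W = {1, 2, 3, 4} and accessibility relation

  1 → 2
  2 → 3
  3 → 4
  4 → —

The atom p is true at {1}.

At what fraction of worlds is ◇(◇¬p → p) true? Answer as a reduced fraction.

1/4

1: successors {2}; ◇¬p → p there: 2:F. ✗
2: successors {3}; ◇¬p → p there: 3:F. ✗
3: successors {4}; ◇¬p → p there: 4:T. ✓
4: no successors, so ◇(◇¬p → p) fails. ✗
That's 1 of 4 worlds, so 1/4.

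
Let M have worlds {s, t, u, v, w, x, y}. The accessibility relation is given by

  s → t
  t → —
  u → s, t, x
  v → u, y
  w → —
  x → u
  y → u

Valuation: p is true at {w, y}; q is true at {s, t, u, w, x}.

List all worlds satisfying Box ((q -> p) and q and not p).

{t, w}

s: successors {t}; (q -> p) and q and not p there: t:F. ✗
t: no successors, so Box ((q -> p) and q and not p) holds vacuously. ✓
u: successors {s, t, x}; (q -> p) and q and not p there: s:F, t:F, x:F. ✗
v: successors {u, y}; (q -> p) and q and not p there: u:F, y:F. ✗
w: no successors, so Box ((q -> p) and q and not p) holds vacuously. ✓
x: successors {u}; (q -> p) and q and not p there: u:F. ✗
y: successors {u}; (q -> p) and q and not p there: u:F. ✗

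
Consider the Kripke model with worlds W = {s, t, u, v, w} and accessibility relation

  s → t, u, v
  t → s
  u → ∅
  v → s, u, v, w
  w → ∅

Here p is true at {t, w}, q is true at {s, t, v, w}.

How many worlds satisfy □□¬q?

s: successors {t, u, v}; □¬q there: t:F, u:T, v:F. ✗
t: successors {s}; □¬q there: s:F. ✗
u: no successors, so □□¬q holds vacuously. ✓
v: successors {s, u, v, w}; □¬q there: s:F, u:T, v:F, w:T. ✗
w: no successors, so □□¬q holds vacuously. ✓
Satisfying worlds: {u, w}.

2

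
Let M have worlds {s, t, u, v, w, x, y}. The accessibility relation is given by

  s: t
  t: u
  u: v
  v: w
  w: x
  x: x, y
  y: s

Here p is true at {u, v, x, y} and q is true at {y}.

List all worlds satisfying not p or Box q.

{s, t, w}

s: not p is T, Box q is F. ✓
t: not p is T, Box q is F. ✓
u: not p is F, Box q is F. ✗
v: not p is F, Box q is F. ✗
w: not p is T, Box q is F. ✓
x: not p is F, Box q is F. ✗
y: not p is F, Box q is F. ✗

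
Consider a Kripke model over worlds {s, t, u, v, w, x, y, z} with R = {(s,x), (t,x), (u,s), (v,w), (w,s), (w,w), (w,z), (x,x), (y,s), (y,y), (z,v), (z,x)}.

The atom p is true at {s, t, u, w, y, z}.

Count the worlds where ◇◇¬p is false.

1

s: successors {x}; ◇¬p there: x:T. ✓
t: successors {x}; ◇¬p there: x:T. ✓
u: successors {s}; ◇¬p there: s:T. ✓
v: successors {w}; ◇¬p there: w:F. ✗
w: successors {s, w, z}; ◇¬p there: s:T, w:F, z:T. ✓
x: successors {x}; ◇¬p there: x:T. ✓
y: successors {s, y}; ◇¬p there: s:T, y:F. ✓
z: successors {v, x}; ◇¬p there: v:F, x:T. ✓
Satisfying worlds: {s, t, u, w, x, y, z}.
So ◇◇¬p fails at the other 1 world.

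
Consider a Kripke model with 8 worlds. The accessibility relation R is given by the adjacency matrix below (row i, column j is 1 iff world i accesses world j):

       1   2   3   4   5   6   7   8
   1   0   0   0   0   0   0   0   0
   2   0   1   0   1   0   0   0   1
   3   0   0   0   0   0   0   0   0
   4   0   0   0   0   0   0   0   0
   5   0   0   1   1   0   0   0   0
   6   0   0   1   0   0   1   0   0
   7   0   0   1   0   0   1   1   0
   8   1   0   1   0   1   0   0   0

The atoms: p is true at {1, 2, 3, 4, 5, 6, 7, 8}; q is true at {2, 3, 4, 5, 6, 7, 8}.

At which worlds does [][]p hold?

{1, 2, 3, 4, 5, 6, 7, 8}

1: no successors, so [][]p holds vacuously. ✓
2: successors {2, 4, 8}; []p there: 2:T, 4:T, 8:T. ✓
3: no successors, so [][]p holds vacuously. ✓
4: no successors, so [][]p holds vacuously. ✓
5: successors {3, 4}; []p there: 3:T, 4:T. ✓
6: successors {3, 6}; []p there: 3:T, 6:T. ✓
7: successors {3, 6, 7}; []p there: 3:T, 6:T, 7:T. ✓
8: successors {1, 3, 5}; []p there: 1:T, 3:T, 5:T. ✓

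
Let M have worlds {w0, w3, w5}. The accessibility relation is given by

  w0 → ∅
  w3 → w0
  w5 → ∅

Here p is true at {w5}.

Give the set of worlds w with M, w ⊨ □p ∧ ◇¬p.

w0: □p is T, ◇¬p is F. ✗
w3: □p is F, ◇¬p is T. ✗
w5: □p is T, ◇¬p is F. ✗

∅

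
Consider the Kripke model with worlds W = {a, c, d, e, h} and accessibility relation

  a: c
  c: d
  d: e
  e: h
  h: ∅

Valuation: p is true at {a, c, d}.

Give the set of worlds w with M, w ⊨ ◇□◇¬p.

{a, c, e}

a: successors {c}; □◇¬p there: c:T. ✓
c: successors {d}; □◇¬p there: d:T. ✓
d: successors {e}; □◇¬p there: e:F. ✗
e: successors {h}; □◇¬p there: h:T. ✓
h: no successors, so ◇□◇¬p fails. ✗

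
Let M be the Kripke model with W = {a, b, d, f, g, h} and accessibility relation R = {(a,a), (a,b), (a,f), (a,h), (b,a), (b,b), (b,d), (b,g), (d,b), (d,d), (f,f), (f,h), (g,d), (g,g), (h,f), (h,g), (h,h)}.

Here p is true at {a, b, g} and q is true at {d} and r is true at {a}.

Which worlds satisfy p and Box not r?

a: p is T, Box not r is F. ✗
b: p is T, Box not r is F. ✗
d: p is F, Box not r is T. ✗
f: p is F, Box not r is T. ✗
g: p is T, Box not r is T. ✓
h: p is F, Box not r is T. ✗

{g}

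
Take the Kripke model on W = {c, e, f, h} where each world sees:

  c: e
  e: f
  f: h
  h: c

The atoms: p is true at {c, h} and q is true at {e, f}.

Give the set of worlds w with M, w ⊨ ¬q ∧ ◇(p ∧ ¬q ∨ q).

c: ¬q is T, ◇(p ∧ ¬q ∨ q) is T. ✓
e: ¬q is F, ◇(p ∧ ¬q ∨ q) is T. ✗
f: ¬q is F, ◇(p ∧ ¬q ∨ q) is T. ✗
h: ¬q is T, ◇(p ∧ ¬q ∨ q) is T. ✓

{c, h}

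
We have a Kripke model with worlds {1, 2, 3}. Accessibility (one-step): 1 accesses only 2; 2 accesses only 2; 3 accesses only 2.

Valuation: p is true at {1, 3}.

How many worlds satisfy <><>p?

0

1: successors {2}; <>p there: 2:F. ✗
2: successors {2}; <>p there: 2:F. ✗
3: successors {2}; <>p there: 2:F. ✗
Satisfying worlds: ∅.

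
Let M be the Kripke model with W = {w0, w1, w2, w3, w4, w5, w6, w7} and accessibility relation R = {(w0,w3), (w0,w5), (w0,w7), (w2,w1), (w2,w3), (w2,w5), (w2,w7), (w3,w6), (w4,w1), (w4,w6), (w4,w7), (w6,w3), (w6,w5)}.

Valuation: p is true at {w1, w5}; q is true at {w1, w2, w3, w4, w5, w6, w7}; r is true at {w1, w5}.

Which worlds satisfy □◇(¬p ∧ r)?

w0: successors {w3, w5, w7}; ◇(¬p ∧ r) there: w3:F, w5:F, w7:F. ✗
w1: no successors, so □◇(¬p ∧ r) holds vacuously. ✓
w2: successors {w1, w3, w5, w7}; ◇(¬p ∧ r) there: w1:F, w3:F, w5:F, w7:F. ✗
w3: successors {w6}; ◇(¬p ∧ r) there: w6:F. ✗
w4: successors {w1, w6, w7}; ◇(¬p ∧ r) there: w1:F, w6:F, w7:F. ✗
w5: no successors, so □◇(¬p ∧ r) holds vacuously. ✓
w6: successors {w3, w5}; ◇(¬p ∧ r) there: w3:F, w5:F. ✗
w7: no successors, so □◇(¬p ∧ r) holds vacuously. ✓

{w1, w5, w7}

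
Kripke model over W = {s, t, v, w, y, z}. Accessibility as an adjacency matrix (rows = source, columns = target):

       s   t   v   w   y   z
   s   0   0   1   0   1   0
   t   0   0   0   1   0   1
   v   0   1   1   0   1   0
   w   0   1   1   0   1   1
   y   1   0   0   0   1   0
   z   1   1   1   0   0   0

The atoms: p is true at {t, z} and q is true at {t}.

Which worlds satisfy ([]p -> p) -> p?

s: []p -> p is T, p is F. ✗
t: []p -> p is T, p is T. ✓
v: []p -> p is T, p is F. ✗
w: []p -> p is T, p is F. ✗
y: []p -> p is T, p is F. ✗
z: []p -> p is T, p is T. ✓

{t, z}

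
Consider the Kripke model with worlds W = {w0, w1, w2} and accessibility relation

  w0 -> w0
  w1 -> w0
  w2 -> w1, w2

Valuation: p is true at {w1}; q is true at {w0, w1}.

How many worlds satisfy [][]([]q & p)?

w0: successors {w0}; []([]q & p) there: w0:F. ✗
w1: successors {w0}; []([]q & p) there: w0:F. ✗
w2: successors {w1, w2}; []([]q & p) there: w1:F, w2:F. ✗
Satisfying worlds: ∅.

0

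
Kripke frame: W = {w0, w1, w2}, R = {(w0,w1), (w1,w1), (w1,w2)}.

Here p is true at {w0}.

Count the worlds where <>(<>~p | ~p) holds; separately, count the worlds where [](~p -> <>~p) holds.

For <>(<>~p | ~p):
w0: successors {w1}; <>~p | ~p there: w1:T. ✓
w1: successors {w1, w2}; <>~p | ~p there: w1:T, w2:T. ✓
w2: no successors, so <>(<>~p | ~p) fails. ✗
— 2 worlds.
For [](~p -> <>~p):
w0: successors {w1}; ~p -> <>~p there: w1:T. ✓
w1: successors {w1, w2}; ~p -> <>~p there: w1:T, w2:F. ✗
w2: no successors, so [](~p -> <>~p) holds vacuously. ✓
— 2 worlds.

2 and 2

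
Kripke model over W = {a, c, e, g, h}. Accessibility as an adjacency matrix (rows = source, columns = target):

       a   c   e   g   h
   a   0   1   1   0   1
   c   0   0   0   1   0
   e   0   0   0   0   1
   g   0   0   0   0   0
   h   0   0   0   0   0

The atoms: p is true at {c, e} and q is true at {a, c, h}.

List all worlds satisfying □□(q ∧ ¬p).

a: successors {c, e, h}; □(q ∧ ¬p) there: c:F, e:T, h:T. ✗
c: successors {g}; □(q ∧ ¬p) there: g:T. ✓
e: successors {h}; □(q ∧ ¬p) there: h:T. ✓
g: no successors, so □□(q ∧ ¬p) holds vacuously. ✓
h: no successors, so □□(q ∧ ¬p) holds vacuously. ✓

{c, e, g, h}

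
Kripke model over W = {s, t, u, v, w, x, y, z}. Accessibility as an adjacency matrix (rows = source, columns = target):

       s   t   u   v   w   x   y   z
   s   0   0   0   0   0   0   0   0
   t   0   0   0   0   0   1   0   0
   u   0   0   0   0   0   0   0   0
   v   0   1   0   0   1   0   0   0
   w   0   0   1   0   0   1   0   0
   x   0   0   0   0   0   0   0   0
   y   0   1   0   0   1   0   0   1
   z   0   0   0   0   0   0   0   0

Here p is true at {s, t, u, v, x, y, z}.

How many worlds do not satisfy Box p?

s: no successors, so Box p holds vacuously. ✓
t: successors {x}; p there: x:T. ✓
u: no successors, so Box p holds vacuously. ✓
v: successors {t, w}; p there: t:T, w:F. ✗
w: successors {u, x}; p there: u:T, x:T. ✓
x: no successors, so Box p holds vacuously. ✓
y: successors {t, w, z}; p there: t:T, w:F, z:T. ✗
z: no successors, so Box p holds vacuously. ✓
Satisfying worlds: {s, t, u, w, x, z}.
So Box p fails at the other 2 worlds.

2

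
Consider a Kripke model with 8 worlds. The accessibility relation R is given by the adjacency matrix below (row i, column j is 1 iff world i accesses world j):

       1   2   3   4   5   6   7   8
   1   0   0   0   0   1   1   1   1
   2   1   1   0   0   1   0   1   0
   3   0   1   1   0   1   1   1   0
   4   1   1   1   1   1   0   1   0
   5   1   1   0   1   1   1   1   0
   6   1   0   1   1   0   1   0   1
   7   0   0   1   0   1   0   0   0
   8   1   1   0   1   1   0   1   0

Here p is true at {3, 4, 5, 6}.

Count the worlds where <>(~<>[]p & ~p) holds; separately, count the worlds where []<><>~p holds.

For <>(~<>[]p & ~p):
1: successors {5, 6, 7, 8}; ~<>[]p & ~p there: 5:F, 6:F, 7:T, 8:F. ✓
2: successors {1, 2, 5, 7}; ~<>[]p & ~p there: 1:F, 2:F, 5:F, 7:T. ✓
3: successors {2, 3, 5, 6, 7}; ~<>[]p & ~p there: 2:F, 3:F, 5:F, 6:F, 7:T. ✓
4: successors {1, 2, 3, 4, 5, 7}; ~<>[]p & ~p there: 1:F, 2:F, 3:F, 4:F, 5:F, 7:T. ✓
5: successors {1, 2, 4, 5, 6, 7}; ~<>[]p & ~p there: 1:F, 2:F, 4:F, 5:F, 6:F, 7:T. ✓
6: successors {1, 3, 4, 6, 8}; ~<>[]p & ~p there: 1:F, 3:F, 4:F, 6:F, 8:F. ✗
7: successors {3, 5}; ~<>[]p & ~p there: 3:F, 5:F. ✗
8: successors {1, 2, 4, 5, 7}; ~<>[]p & ~p there: 1:F, 2:F, 4:F, 5:F, 7:T. ✓
— 6 worlds.
For []<><>~p:
1: successors {5, 6, 7, 8}; <><>~p there: 5:T, 6:T, 7:T, 8:T. ✓
2: successors {1, 2, 5, 7}; <><>~p there: 1:T, 2:T, 5:T, 7:T. ✓
3: successors {2, 3, 5, 6, 7}; <><>~p there: 2:T, 3:T, 5:T, 6:T, 7:T. ✓
4: successors {1, 2, 3, 4, 5, 7}; <><>~p there: 1:T, 2:T, 3:T, 4:T, 5:T, 7:T. ✓
5: successors {1, 2, 4, 5, 6, 7}; <><>~p there: 1:T, 2:T, 4:T, 5:T, 6:T, 7:T. ✓
6: successors {1, 3, 4, 6, 8}; <><>~p there: 1:T, 3:T, 4:T, 6:T, 8:T. ✓
7: successors {3, 5}; <><>~p there: 3:T, 5:T. ✓
8: successors {1, 2, 4, 5, 7}; <><>~p there: 1:T, 2:T, 4:T, 5:T, 7:T. ✓
— 8 worlds.

6 and 8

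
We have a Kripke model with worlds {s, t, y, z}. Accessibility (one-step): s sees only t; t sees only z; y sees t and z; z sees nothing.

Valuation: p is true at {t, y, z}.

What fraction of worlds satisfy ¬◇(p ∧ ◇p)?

s: ◇(p ∧ ◇p) is T. ✗
t: ◇(p ∧ ◇p) is F. ✓
y: ◇(p ∧ ◇p) is T. ✗
z: ◇(p ∧ ◇p) is F. ✓
That's 2 of 4 worlds, so 2/4 = 1/2.

1/2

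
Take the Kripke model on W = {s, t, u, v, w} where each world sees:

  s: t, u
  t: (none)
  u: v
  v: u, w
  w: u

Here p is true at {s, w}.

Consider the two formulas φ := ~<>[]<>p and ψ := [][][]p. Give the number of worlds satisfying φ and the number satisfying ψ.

2 and 1

For ~<>[]<>p:
s: <>[]<>p is T. ✗
t: <>[]<>p is F. ✓
u: <>[]<>p is F. ✓
v: <>[]<>p is T. ✗
w: <>[]<>p is T. ✗
— 2 worlds.
For [][][]p:
s: successors {t, u}; [][]p there: t:T, u:F. ✗
t: no successors, so [][][]p holds vacuously. ✓
u: successors {v}; [][]p there: v:F. ✗
v: successors {u, w}; [][]p there: u:F, w:F. ✗
w: successors {u}; [][]p there: u:F. ✗
— 1 world.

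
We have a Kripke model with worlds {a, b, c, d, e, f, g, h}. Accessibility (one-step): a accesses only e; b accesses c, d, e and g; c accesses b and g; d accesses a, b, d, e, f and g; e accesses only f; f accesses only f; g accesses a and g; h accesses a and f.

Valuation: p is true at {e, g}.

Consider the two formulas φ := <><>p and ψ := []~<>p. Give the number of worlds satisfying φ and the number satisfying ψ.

For <><>p:
a: successors {e}; <>p there: e:F. ✗
b: successors {c, d, e, g}; <>p there: c:T, d:T, e:F, g:T. ✓
c: successors {b, g}; <>p there: b:T, g:T. ✓
d: successors {a, b, d, e, f, g}; <>p there: a:T, b:T, d:T, e:F, f:F, g:T. ✓
e: successors {f}; <>p there: f:F. ✗
f: successors {f}; <>p there: f:F. ✗
g: successors {a, g}; <>p there: a:T, g:T. ✓
h: successors {a, f}; <>p there: a:T, f:F. ✓
— 5 worlds.
For []~<>p:
a: successors {e}; ~<>p there: e:T. ✓
b: successors {c, d, e, g}; ~<>p there: c:F, d:F, e:T, g:F. ✗
c: successors {b, g}; ~<>p there: b:F, g:F. ✗
d: successors {a, b, d, e, f, g}; ~<>p there: a:F, b:F, d:F, e:T, f:T, g:F. ✗
e: successors {f}; ~<>p there: f:T. ✓
f: successors {f}; ~<>p there: f:T. ✓
g: successors {a, g}; ~<>p there: a:F, g:F. ✗
h: successors {a, f}; ~<>p there: a:F, f:T. ✗
— 3 worlds.

5 and 3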